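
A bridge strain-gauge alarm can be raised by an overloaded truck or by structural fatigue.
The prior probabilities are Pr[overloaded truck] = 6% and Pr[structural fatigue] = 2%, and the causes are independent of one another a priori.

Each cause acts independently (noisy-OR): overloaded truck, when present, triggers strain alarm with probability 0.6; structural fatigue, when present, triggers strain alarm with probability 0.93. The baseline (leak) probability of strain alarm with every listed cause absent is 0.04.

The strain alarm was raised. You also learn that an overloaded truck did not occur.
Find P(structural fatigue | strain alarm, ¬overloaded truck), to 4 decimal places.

Under noisy-OR, P(strain alarm | causes) = 1 − (1−0.04)·∏(1−qᵢ) over the active causes.
Numerator (weight on configurations with structural fatigue): 0.9328×0.02 = 0.018656
Normalizer over all consistent configurations: 0.04×0.98 + 0.9328×0.02 = 0.057856
P(structural fatigue | strain alarm, ¬overloaded truck) = 0.018656/0.057856 ≈ 0.3225

P(structural fatigue | strain alarm, ¬overloaded truck) ≈ 0.3225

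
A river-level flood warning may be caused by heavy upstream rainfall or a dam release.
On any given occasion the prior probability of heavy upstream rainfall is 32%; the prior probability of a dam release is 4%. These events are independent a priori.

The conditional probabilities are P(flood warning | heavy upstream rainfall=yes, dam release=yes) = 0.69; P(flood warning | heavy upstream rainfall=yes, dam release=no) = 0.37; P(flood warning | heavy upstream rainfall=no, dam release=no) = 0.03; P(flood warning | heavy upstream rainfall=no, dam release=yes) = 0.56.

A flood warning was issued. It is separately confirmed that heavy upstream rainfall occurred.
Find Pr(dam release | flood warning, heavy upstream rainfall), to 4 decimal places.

Enumerate both values of dam release and weight by the priors:
  P(flood warning | heavy upstream rainfall) = 0.37×0.96 + 0.69×0.04
        = 0.355200 + 0.027600 = 0.382800
Keeping only the dam release-present terms gives 0.027600, so
  P(dam release | flood warning, heavy upstream rainfall) = 0.027600 / 0.382800 ≈ 0.0721

Pr(dam release | flood warning, heavy upstream rainfall) ≈ 0.0721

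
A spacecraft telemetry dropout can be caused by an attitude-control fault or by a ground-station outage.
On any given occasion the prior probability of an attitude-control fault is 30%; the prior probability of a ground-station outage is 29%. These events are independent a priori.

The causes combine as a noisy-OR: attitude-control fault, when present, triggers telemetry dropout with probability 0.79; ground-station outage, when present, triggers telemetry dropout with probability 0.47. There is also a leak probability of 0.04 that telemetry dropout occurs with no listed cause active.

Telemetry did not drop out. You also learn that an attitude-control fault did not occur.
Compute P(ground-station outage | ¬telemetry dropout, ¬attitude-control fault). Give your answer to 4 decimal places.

P(ground-station outage | ¬telemetry dropout, ¬attitude-control fault) ≈ 0.1780

Under noisy-OR, P(telemetry dropout | causes) = 1 − (1−0.04)·∏(1−qᵢ) over the active causes.
Sum P(¬telemetry dropout|·) weighted by the priors over both values of ground-station outage:
  P(¬telemetry dropout | ¬attitude-control fault) = 0.96*0.71 + 0.5088*0.29
        = 0.681600 + 0.147552 = 0.829152
Keeping only the ground-station outage-present terms gives 0.147552, so
  P(ground-station outage | ¬telemetry dropout, ¬attitude-control fault) = 0.147552 / 0.829152 ≈ 0.1780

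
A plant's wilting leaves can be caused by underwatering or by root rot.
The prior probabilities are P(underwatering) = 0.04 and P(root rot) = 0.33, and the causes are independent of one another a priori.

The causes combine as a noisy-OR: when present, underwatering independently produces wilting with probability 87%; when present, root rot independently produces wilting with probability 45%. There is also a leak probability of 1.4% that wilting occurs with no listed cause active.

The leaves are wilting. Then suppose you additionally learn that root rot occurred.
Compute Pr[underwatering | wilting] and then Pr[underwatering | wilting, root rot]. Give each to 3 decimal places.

Pr[underwatering | wilting] ≈ 0.188; Pr[underwatering | wilting, root rot] ≈ 0.078

Under noisy-OR, P(wilting | causes) = 1 − (1−0.014)·∏(1−qᵢ) over the active causes.
Enumerate the 4 (underwatering, root rot) configurations and weight by the priors:
  P(wilting) = 0.014*0.96*0.67 + 0.4577*0.96*0.33 + 0.87182*0.04*0.67 + 0.929501*0.04*0.33
        = 0.009005 + 0.144999 + 0.023365 + 0.012269 = 0.189638
Keeping only the underwatering-present terms gives 0.035634, so
  P(underwatering | wilting) = 0.035634 / 0.189638 ≈ 0.188

Now also conditioning on root rot=true:
For the numerator, keep only underwatering=true terms: 0.929501×0.04 = 0.037180
The normalizing constant is 0.4577×0.96 + 0.929501×0.04 = 0.476572
Posterior = 0.037180 / 0.476572 ≈ 0.078
This is intercausal reasoning (explaining away): once root rot accounts for the wilting, underwatering becomes less likely.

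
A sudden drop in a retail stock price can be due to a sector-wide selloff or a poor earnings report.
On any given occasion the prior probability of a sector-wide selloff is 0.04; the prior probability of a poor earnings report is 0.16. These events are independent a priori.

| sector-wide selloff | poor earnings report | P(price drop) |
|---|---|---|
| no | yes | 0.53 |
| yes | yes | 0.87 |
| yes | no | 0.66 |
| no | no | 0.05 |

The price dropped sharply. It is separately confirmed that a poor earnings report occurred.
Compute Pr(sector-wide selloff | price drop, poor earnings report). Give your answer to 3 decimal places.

Numerator (weight on configurations with sector-wide selloff): 0.87·0.04 = 0.034800
Denominator P(price drop | poor earnings report): 0.53·0.96 + 0.87·0.04 = 0.543600
P(sector-wide selloff | price drop, poor earnings report) = 0.034800/0.543600 ≈ 0.064

Pr(sector-wide selloff | price drop, poor earnings report) ≈ 0.064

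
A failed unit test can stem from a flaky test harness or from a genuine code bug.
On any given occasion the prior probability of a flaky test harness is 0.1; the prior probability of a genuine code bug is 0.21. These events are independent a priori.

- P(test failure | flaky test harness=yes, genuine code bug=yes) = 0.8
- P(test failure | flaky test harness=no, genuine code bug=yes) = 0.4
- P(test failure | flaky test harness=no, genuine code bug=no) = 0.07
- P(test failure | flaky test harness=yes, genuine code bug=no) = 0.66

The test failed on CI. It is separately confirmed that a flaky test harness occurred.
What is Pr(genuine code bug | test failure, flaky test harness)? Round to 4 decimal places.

Pr(genuine code bug | test failure, flaky test harness) ≈ 0.2437

P(test failure | flaky test harness) = 0.66*0.79 + 0.8*0.21 = 0.521400 + 0.168000 = 0.689400
Of this, 0.168000 comes from 0.8*0.21 (the genuine code bug=true cases).
So P(genuine code bug | test failure, flaky test harness) = 0.168000/0.689400 ≈ 0.2437.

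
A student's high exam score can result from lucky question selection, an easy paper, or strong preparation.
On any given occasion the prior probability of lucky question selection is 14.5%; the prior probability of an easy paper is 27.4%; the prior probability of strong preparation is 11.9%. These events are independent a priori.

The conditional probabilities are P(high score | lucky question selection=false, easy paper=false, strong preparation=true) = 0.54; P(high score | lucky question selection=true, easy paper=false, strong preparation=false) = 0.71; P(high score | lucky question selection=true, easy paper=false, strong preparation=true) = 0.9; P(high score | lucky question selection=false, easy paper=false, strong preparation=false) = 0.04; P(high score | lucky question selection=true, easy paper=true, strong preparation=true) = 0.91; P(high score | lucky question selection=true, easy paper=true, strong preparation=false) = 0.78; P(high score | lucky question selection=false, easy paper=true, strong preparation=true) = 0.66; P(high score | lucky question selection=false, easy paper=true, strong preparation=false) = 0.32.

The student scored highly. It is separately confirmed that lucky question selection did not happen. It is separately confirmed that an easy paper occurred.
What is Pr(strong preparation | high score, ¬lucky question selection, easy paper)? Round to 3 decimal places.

Pr(strong preparation | high score, ¬lucky question selection, easy paper) ≈ 0.218

For the numerator, keep only strong preparation=true terms: 0.66*0.119 = 0.078540
Denominator P(high score | ¬lucky question selection, easy paper): 0.32*0.881 + 0.66*0.119 = 0.360460
Posterior = 0.078540 / 0.360460 ≈ 0.218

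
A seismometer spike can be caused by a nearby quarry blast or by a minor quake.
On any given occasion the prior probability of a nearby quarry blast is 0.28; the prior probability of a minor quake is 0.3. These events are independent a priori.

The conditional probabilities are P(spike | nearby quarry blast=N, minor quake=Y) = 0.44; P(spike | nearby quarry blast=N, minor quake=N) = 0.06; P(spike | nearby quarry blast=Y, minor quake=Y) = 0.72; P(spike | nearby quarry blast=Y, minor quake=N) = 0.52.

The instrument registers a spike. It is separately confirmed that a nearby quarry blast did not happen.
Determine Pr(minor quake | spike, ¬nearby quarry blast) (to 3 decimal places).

Pr(minor quake | spike, ¬nearby quarry blast) ≈ 0.759

For the numerator, keep only minor quake=true terms: 0.44×0.3 = 0.132000
The normalizing constant is 0.06×0.7 + 0.44×0.3 = 0.174000
Posterior = 0.132000 / 0.174000 ≈ 0.759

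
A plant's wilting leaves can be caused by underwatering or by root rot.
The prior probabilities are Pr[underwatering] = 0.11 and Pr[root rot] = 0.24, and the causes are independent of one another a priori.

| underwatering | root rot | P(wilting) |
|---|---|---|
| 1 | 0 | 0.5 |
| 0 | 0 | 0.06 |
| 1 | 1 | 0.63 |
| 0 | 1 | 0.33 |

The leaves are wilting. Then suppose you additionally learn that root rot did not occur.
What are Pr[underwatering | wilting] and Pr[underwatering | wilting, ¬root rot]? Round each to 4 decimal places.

Pr[underwatering | wilting] ≈ 0.3447; Pr[underwatering | wilting, ¬root rot] ≈ 0.5074

Weight on underwatering=true, given the evidence: 0.041800 + 0.016632 = 0.058432
The normalizing constant is 0.06*0.89*0.76 + 0.33*0.89*0.24 + 0.5*0.11*0.76 + 0.63*0.11*0.24 = 0.169504
Posterior = 0.058432 / 0.169504 ≈ 0.3447

Now also conditioning on root rot≠true:
P(wilting | ¬root rot) = 0.06×0.89 + 0.5×0.11 = 0.053400 + 0.055000 = 0.108400
Restricting to configurations with underwatering present: 0.5×0.11 = 0.055000.
P(underwatering | wilting, ¬root rot) = 0.055000 / 0.108400 ≈ 0.5074
Ruling out root rot raises the posterior on underwatering — the flip side of explaining away.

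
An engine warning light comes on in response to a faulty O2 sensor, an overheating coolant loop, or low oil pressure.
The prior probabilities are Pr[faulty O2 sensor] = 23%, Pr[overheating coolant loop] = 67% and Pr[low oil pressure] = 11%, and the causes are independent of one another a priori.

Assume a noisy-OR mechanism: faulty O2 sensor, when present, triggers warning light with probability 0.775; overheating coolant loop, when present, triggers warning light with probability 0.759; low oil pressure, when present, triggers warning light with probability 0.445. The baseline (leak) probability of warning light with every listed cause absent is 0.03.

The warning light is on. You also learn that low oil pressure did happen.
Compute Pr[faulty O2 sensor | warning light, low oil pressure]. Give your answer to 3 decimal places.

Pr[faulty O2 sensor | warning light, low oil pressure] ≈ 0.276

Under noisy-OR, P(warning light | causes) = 1 − (1−0.03)·∏(1−qᵢ) over the active causes.
Enumerate the 4 (faulty O2 sensor, overheating coolant loop) configurations and weight by the priors:
  P(warning light | low oil pressure) = 0.46165×0.77×0.33 + 0.870258×0.77×0.67 + 0.878871×0.23×0.33 + 0.970808×0.23×0.67
        = 0.117305 + 0.448966 + 0.066706 + 0.149602 = 0.782579
Configurations with faulty O2 sensor contribute 0.216308, so
  P(faulty O2 sensor | warning light, low oil pressure) = 0.216308 / 0.782579 ≈ 0.276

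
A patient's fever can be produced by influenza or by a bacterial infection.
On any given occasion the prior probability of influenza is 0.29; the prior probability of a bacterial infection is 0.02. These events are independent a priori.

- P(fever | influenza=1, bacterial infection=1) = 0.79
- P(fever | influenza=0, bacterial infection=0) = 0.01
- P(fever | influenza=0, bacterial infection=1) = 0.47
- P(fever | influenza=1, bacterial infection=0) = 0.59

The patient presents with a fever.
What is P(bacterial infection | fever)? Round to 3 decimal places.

P(fever) = 0.01×0.71×0.98 + 0.47×0.71×0.02 + 0.59×0.29×0.98 + 0.79×0.29×0.02 = 0.006958 + 0.006674 + 0.167678 + 0.004582 = 0.185892
Restricting to configurations with bacterial infection present: 0.006674 + 0.004582 = 0.011256.
So P(bacterial infection | fever) = 0.011256/0.185892 ≈ 0.061.

P(bacterial infection | fever) ≈ 0.061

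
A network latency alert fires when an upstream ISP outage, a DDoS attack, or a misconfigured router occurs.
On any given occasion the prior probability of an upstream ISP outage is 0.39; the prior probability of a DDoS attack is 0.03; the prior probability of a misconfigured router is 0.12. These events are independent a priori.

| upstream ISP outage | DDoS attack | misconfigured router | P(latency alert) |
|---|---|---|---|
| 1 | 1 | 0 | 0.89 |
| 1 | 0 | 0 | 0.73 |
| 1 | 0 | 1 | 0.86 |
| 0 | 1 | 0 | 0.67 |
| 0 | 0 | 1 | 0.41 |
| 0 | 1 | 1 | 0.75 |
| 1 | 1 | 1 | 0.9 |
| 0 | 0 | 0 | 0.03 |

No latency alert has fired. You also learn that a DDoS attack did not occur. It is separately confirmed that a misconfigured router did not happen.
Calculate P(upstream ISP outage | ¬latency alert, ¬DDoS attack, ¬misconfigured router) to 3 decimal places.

P(upstream ISP outage | ¬latency alert, ¬DDoS attack, ¬misconfigured router) ≈ 0.151

P(¬latency alert | ¬DDoS attack, ¬misconfigured router) = 0.97·0.61 + 0.27·0.39 = 0.591700 + 0.105300 = 0.697000
Restricting to configurations with upstream ISP outage present: 0.27·0.39 = 0.105300.
Hence the posterior is 0.105300/0.697000 ≈ 0.151.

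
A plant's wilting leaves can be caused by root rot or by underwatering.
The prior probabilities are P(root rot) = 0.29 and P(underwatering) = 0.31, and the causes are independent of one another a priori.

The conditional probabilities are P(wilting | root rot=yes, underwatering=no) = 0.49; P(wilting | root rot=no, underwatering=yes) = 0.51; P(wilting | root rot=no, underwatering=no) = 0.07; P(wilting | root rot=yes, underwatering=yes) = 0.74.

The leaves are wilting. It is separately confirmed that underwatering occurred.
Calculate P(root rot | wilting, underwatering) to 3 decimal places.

P(root rot | wilting, underwatering) ≈ 0.372

Weight on root rot=true, given the evidence: 0.74·0.29 = 0.214600
The normalizing constant is 0.51·0.71 + 0.74·0.29 = 0.576700
Posterior = 0.214600 / 0.576700 ≈ 0.372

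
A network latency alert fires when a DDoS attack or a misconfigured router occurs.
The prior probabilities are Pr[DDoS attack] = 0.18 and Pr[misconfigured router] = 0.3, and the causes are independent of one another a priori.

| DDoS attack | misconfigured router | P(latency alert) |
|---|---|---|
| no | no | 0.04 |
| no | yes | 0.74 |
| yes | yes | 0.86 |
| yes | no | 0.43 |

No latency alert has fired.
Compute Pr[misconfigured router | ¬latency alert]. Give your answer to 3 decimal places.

Pr[misconfigured router | ¬latency alert] ≈ 0.103

By total probability over the 4 (DDoS attack, misconfigured router) configurations:
  P(¬latency alert) = 0.96×0.82×0.7 + 0.26×0.82×0.3 + 0.57×0.18×0.7 + 0.14×0.18×0.3
        = 0.551040 + 0.063960 + 0.071820 + 0.007560 = 0.694380
Keeping only the misconfigured router-present terms gives 0.071520, so
  P(misconfigured router | ¬latency alert) = 0.071520 / 0.694380 ≈ 0.103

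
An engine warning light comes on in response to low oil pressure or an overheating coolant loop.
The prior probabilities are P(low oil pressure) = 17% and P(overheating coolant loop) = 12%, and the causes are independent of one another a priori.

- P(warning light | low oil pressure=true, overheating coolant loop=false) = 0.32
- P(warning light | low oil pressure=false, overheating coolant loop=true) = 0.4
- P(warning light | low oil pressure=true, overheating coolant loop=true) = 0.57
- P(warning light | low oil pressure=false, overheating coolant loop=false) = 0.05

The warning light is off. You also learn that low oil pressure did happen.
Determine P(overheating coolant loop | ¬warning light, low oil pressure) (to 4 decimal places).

P(¬warning light | low oil pressure) = 0.68×0.88 + 0.43×0.12 = 0.598400 + 0.051600 = 0.650000
Of this, 0.051600 comes from 0.43×0.12 (the overheating coolant loop=true cases).
Hence the posterior is 0.051600/0.650000 ≈ 0.0794.

P(overheating coolant loop | ¬warning light, low oil pressure) ≈ 0.0794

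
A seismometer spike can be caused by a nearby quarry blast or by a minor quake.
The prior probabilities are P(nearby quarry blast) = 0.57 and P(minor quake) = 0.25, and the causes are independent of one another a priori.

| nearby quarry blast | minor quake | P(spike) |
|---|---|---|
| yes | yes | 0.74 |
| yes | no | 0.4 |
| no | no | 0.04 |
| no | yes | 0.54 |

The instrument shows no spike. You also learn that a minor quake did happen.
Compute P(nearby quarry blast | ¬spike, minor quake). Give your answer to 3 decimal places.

P(¬spike | minor quake) = 0.46·0.43 + 0.26·0.57 = 0.197800 + 0.148200 = 0.346000
Of this, 0.148200 comes from 0.26·0.57 (the nearby quarry blast=true cases).
So P(nearby quarry blast | ¬spike, minor quake) = 0.148200/0.346000 ≈ 0.428.

P(nearby quarry blast | ¬spike, minor quake) ≈ 0.428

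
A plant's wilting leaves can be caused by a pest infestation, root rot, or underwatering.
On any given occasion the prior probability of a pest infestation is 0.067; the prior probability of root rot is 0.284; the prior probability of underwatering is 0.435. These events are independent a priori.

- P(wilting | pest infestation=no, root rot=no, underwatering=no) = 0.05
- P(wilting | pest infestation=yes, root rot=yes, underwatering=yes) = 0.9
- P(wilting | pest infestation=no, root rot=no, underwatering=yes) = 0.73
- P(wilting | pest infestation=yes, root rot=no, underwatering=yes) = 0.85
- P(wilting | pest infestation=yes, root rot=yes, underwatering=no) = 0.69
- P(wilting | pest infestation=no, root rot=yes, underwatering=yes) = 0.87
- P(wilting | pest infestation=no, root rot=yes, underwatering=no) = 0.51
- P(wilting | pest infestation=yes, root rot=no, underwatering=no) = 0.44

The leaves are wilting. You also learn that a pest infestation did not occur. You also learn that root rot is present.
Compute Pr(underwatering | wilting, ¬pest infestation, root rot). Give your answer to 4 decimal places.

Pr(underwatering | wilting, ¬pest infestation, root rot) ≈ 0.5677

P(wilting | ¬pest infestation, root rot) = 0.51·0.565 + 0.87·0.435 = 0.288150 + 0.378450 = 0.666600
The underwatering-present share is 0.87·0.435 = 0.378450.
P(underwatering | wilting, ¬pest infestation, root rot) = 0.378450 / 0.666600 ≈ 0.5677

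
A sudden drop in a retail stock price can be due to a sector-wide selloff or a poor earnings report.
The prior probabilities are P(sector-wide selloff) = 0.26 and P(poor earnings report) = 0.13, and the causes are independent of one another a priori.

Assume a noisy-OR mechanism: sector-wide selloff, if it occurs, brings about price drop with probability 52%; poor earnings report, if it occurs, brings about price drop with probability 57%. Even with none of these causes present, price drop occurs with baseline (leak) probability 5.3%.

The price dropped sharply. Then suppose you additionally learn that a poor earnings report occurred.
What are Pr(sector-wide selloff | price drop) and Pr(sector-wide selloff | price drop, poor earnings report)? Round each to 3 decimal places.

Pr(sector-wide selloff | price drop) ≈ 0.623; Pr(sector-wide selloff | price drop, poor earnings report) ≈ 0.323

Under noisy-OR, P(price drop | causes) = 1 − (1−0.053)·∏(1−qᵢ) over the active causes.
P(price drop) = 0.053·0.74·0.87 + 0.59279·0.74·0.13 + 0.54544·0.26·0.87 + 0.804539·0.26·0.13 = 0.034121 + 0.057026 + 0.123379 + 0.027193 = 0.241719
Restricting to configurations with sector-wide selloff present: 0.123379 + 0.027193 = 0.150572.
Hence the posterior is 0.150572/0.241719 ≈ 0.623.

Now condition on the additional information:
P(price drop | poor earnings report) = 0.59279·0.74 + 0.804539·0.26 = 0.438665 + 0.209180 = 0.647845
Restricting to configurations with sector-wide selloff present: 0.804539·0.26 = 0.209180.
So P(sector-wide selloff | price drop, poor earnings report) = 0.209180/0.647845 ≈ 0.323.
The drop from 0.623 to 0.323 is the explaining-away (discounting) effect.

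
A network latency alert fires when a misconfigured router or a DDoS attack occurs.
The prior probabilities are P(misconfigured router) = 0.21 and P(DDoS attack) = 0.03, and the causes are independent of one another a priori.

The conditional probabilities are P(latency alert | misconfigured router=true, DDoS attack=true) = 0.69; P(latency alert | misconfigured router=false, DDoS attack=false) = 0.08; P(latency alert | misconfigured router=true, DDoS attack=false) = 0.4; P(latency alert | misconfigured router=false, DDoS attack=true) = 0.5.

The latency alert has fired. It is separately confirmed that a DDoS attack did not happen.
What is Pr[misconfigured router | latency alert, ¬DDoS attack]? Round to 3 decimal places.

Pr[misconfigured router | latency alert, ¬DDoS attack] ≈ 0.571

P(latency alert | ¬DDoS attack) = 0.08·0.79 + 0.4·0.21 = 0.063200 + 0.084000 = 0.147200
The misconfigured router-present share is 0.4·0.21 = 0.084000.
So P(misconfigured router | latency alert, ¬DDoS attack) = 0.084000/0.147200 ≈ 0.571.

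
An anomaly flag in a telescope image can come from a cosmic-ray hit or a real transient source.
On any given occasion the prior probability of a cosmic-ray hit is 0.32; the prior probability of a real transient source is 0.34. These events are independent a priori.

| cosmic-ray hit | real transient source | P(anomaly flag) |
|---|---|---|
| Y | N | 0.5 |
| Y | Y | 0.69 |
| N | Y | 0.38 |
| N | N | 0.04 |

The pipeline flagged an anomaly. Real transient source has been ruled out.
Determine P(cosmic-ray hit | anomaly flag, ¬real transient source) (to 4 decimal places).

P(cosmic-ray hit | anomaly flag, ¬real transient source) ≈ 0.8547

Sum P(anomaly flag|·) weighted by the priors over both values of cosmic-ray hit:
  P(anomaly flag | ¬real transient source) = 0.04*0.68 + 0.5*0.32
        = 0.027200 + 0.160000 = 0.187200
Configurations with cosmic-ray hit contribute 0.160000, so
  P(cosmic-ray hit | anomaly flag, ¬real transient source) = 0.160000 / 0.187200 ≈ 0.8547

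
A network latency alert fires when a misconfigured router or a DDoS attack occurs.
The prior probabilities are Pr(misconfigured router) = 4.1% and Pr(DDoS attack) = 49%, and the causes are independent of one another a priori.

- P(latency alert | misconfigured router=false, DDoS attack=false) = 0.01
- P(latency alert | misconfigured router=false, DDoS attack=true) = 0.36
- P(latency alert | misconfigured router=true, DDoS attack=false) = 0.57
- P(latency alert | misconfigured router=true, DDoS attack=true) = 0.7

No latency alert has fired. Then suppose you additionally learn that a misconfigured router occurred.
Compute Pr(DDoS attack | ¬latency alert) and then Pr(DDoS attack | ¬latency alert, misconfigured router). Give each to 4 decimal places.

Enumerate the 4 (misconfigured router, DDoS attack) configurations and weight by the priors:
  P(¬latency alert) = 0.99*0.959*0.51 + 0.64*0.959*0.49 + 0.43*0.041*0.51 + 0.3*0.041*0.49
        = 0.484199 + 0.300742 + 0.008991 + 0.006027 = 0.799959
Keeping only the DDoS attack-present terms gives 0.306769, so
  P(DDoS attack | ¬latency alert) = 0.306769 / 0.799959 ≈ 0.3835

Now condition on the additional information:
Numerator (weight on configurations with DDoS attack): 0.3·0.49 = 0.147000
The normalizing constant is 0.43·0.51 + 0.3·0.49 = 0.366300
Posterior = 0.147000 / 0.366300 ≈ 0.4013

Pr(DDoS attack | ¬latency alert) ≈ 0.3835; Pr(DDoS attack | ¬latency alert, misconfigured router) ≈ 0.4013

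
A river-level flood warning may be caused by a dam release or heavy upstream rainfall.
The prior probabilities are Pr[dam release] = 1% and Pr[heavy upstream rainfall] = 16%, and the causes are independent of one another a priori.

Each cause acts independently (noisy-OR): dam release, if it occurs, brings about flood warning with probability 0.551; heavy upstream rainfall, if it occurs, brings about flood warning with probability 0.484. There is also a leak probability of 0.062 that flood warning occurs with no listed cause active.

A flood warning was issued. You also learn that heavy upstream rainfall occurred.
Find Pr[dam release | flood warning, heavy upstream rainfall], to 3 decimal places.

Pr[dam release | flood warning, heavy upstream rainfall] ≈ 0.015

Under noisy-OR, P(flood warning | causes) = 1 − (1−0.062)·∏(1−qᵢ) over the active causes.
By total probability over both values of dam release:
  P(flood warning | heavy upstream rainfall) = 0.515992·0.99 + 0.78268·0.01
        = 0.510832 + 0.007827 = 0.518659
The terms with dam release present sum to 0.007827, so
  P(dam release | flood warning, heavy upstream rainfall) = 0.007827 / 0.518659 ≈ 0.015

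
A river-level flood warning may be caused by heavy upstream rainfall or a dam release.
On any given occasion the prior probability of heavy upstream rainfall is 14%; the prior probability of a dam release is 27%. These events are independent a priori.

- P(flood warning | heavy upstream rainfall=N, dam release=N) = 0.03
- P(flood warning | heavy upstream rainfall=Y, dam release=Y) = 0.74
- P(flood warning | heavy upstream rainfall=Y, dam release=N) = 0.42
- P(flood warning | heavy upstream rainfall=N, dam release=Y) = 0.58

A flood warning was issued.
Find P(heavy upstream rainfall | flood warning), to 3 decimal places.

P(heavy upstream rainfall | flood warning) ≈ 0.316

For the numerator, keep only heavy upstream rainfall=true terms: 0.042924 + 0.027972 = 0.070896
Normalizer over all consistent configurations: 0.03×0.86×0.73 + 0.58×0.86×0.27 + 0.42×0.14×0.73 + 0.74×0.14×0.27 = 0.224406
Posterior = 0.070896 / 0.224406 ≈ 0.316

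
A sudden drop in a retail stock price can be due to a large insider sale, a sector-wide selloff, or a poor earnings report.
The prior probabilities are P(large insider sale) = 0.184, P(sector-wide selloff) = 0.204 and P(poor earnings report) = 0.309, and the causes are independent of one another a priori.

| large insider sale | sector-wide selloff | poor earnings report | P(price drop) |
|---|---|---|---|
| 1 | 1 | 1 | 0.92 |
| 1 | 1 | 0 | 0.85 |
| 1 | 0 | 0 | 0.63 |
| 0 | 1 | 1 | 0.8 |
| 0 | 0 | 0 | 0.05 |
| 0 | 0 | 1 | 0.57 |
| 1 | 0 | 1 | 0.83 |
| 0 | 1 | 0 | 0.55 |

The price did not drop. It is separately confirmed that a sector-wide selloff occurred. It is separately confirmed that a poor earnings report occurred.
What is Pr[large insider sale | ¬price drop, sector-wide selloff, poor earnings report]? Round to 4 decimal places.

Enumerate both values of large insider sale and weight by the priors:
  P(¬price drop | sector-wide selloff, poor earnings report) = 0.2·0.816 + 0.08·0.184
        = 0.163200 + 0.014720 = 0.177920
The terms with large insider sale present sum to 0.014720, so
  P(large insider sale | ¬price drop, sector-wide selloff, poor earnings report) = 0.014720 / 0.177920 ≈ 0.0827

Pr[large insider sale | ¬price drop, sector-wide selloff, poor earnings report] ≈ 0.0827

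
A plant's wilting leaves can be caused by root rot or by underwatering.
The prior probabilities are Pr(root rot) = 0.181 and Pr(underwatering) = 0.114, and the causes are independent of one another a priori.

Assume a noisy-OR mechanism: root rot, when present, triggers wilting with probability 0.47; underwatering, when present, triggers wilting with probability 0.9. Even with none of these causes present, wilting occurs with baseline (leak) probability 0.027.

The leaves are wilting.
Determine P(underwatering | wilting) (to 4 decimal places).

Under noisy-OR, P(wilting | causes) = 1 − (1−0.027)·∏(1−qᵢ) over the active causes.
For the numerator, keep only underwatering=true terms: 0.084281 + 0.019570 = 0.103851
Denominator P(wilting): 0.027×0.819×0.886 + 0.9027×0.819×0.114 + 0.48431×0.181×0.886 + 0.948431×0.181×0.114 = 0.201110
P(underwatering | wilting) = 0.103851/0.201110 ≈ 0.5164

P(underwatering | wilting) ≈ 0.5164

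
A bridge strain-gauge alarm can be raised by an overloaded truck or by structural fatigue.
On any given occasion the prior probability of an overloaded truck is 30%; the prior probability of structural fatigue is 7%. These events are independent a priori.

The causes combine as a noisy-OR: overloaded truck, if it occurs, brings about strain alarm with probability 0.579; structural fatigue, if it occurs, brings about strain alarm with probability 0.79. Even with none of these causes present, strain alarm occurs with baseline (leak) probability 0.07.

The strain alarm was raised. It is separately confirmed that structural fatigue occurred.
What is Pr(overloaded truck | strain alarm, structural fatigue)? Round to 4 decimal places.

Under noisy-OR, P(strain alarm | causes) = 1 − (1−0.07)·∏(1−qᵢ) over the active causes.
Numerator (weight on configurations with overloaded truck): 0.917779·0.3 = 0.275334
Normalizer over all consistent configurations: 0.8047·0.7 + 0.917779·0.3 = 0.838624
Posterior = 0.275334 / 0.838624 ≈ 0.3283

Pr(overloaded truck | strain alarm, structural fatigue) ≈ 0.3283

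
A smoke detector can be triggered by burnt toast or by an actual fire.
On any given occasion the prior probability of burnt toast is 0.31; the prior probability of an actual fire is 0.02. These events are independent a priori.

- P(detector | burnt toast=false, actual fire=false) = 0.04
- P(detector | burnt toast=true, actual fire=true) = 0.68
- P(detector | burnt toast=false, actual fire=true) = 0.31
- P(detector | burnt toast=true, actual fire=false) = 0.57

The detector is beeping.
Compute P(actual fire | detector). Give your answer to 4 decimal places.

P(actual fire | detector) ≈ 0.0407

Enumerate the 4 (burnt toast, actual fire) configurations and weight by the priors:
  P(detector) = 0.04×0.69×0.98 + 0.31×0.69×0.02 + 0.57×0.31×0.98 + 0.68×0.31×0.02
        = 0.027048 + 0.004278 + 0.173166 + 0.004216 = 0.208708
Configurations with actual fire contribute 0.008494, so
  P(actual fire | detector) = 0.008494 / 0.208708 ≈ 0.0407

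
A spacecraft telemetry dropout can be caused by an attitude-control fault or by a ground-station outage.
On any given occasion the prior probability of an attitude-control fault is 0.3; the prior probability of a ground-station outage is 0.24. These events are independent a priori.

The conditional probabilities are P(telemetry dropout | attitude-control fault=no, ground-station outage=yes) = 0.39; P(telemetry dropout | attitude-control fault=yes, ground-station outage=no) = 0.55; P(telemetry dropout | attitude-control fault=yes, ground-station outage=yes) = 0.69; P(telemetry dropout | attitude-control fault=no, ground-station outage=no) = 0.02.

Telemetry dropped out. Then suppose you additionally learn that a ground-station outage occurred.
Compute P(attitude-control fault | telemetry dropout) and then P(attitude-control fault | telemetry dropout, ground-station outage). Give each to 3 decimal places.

P(attitude-control fault | telemetry dropout) ≈ 0.697; P(attitude-control fault | telemetry dropout, ground-station outage) ≈ 0.431

By total probability over the 4 (attitude-control fault, ground-station outage) configurations:
  P(telemetry dropout) = 0.02×0.7×0.76 + 0.39×0.7×0.24 + 0.55×0.3×0.76 + 0.69×0.3×0.24
        = 0.010640 + 0.065520 + 0.125400 + 0.049680 = 0.251240
Keeping only the attitude-control fault-present terms gives 0.175080, so
  P(attitude-control fault | telemetry dropout) = 0.175080 / 0.251240 ≈ 0.697

Now condition on the additional information:
Weight on attitude-control fault=true, given the evidence: 0.69*0.3 = 0.207000
Normalizer over all consistent configurations: 0.39*0.7 + 0.69*0.3 = 0.480000
Posterior = 0.207000 / 0.480000 ≈ 0.431
— ground-station outage explains away the evidence for attitude-control fault.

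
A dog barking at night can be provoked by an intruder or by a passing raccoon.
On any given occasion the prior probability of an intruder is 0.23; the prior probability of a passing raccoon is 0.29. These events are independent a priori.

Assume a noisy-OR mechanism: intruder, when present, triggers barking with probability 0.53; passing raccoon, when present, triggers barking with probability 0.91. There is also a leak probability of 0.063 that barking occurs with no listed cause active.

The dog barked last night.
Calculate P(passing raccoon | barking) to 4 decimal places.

P(passing raccoon | barking) ≈ 0.6809

Under noisy-OR, P(barking | causes) = 1 − (1−0.063)·∏(1−qᵢ) over the active causes.
Sum P(barking|·) weighted by the priors over the 4 (intruder, passing raccoon) configurations:
  P(barking) = 0.063×0.77×0.71 + 0.91567×0.77×0.29 + 0.55961×0.23×0.71 + 0.960365×0.23×0.29
        = 0.034442 + 0.204469 + 0.091384 + 0.064056 = 0.394351
Keeping only the passing raccoon-present terms gives 0.268525, so
  P(passing raccoon | barking) = 0.268525 / 0.394351 ≈ 0.6809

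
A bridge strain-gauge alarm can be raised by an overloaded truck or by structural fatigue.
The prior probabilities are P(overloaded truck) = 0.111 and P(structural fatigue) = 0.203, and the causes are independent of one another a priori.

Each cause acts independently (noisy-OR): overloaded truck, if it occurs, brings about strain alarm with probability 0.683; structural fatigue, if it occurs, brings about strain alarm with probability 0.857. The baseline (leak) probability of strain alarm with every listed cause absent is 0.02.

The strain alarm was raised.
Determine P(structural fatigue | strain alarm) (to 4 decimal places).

P(structural fatigue | strain alarm) ≈ 0.7016

Under noisy-OR, P(strain alarm | causes) = 1 − (1−0.02)·∏(1−qᵢ) over the active causes.
Sum P(strain alarm|·) weighted by the priors over the 4 (overloaded truck, structural fatigue) configurations:
  P(strain alarm) = 0.02·0.889·0.797 + 0.85986·0.889·0.203 + 0.68934·0.111·0.797 + 0.955576·0.111·0.203
        = 0.014171 + 0.155176 + 0.060984 + 0.021532 = 0.251863
Keeping only the structural fatigue-present terms gives 0.176708, so
  P(structural fatigue | strain alarm) = 0.176708 / 0.251863 ≈ 0.7016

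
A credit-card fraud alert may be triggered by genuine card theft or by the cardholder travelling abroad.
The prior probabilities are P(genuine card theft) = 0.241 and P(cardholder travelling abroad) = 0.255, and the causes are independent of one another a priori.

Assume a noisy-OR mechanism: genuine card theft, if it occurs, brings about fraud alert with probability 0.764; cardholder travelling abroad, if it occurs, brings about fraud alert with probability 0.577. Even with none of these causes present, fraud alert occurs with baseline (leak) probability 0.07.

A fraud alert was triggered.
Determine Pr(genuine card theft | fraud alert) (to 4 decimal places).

Under noisy-OR, P(fraud alert | causes) = 1 − (1−0.07)·∏(1−qᵢ) over the active causes.
For the numerator, keep only genuine card theft=true terms: 0.140138 + 0.055750 = 0.195888
Denominator P(fraud alert): 0.07*0.759*0.745 + 0.60661*0.759*0.255 + 0.78052*0.241*0.745 + 0.90716*0.241*0.255 = 0.352876
Posterior = 0.195888 / 0.352876 ≈ 0.5551

Pr(genuine card theft | fraud alert) ≈ 0.5551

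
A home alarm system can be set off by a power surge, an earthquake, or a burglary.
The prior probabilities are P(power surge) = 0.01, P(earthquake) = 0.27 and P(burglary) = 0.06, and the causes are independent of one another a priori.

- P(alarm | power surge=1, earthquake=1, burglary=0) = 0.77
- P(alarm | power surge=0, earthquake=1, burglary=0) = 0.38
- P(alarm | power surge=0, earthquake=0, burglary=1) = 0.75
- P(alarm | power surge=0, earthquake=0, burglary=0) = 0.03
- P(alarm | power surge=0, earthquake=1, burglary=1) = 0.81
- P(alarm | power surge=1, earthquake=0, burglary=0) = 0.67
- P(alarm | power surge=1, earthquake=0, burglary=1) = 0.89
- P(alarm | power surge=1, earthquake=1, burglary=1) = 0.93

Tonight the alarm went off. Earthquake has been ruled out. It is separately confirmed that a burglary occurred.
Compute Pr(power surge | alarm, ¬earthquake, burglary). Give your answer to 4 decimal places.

By total probability over both values of power surge:
  P(alarm | ¬earthquake, burglary) = 0.75·0.99 + 0.89·0.01
        = 0.742500 + 0.008900 = 0.751400
The terms with power surge present sum to 0.008900, so
  P(power surge | alarm, ¬earthquake, burglary) = 0.008900 / 0.751400 ≈ 0.0118

Pr(power surge | alarm, ¬earthquake, burglary) ≈ 0.0118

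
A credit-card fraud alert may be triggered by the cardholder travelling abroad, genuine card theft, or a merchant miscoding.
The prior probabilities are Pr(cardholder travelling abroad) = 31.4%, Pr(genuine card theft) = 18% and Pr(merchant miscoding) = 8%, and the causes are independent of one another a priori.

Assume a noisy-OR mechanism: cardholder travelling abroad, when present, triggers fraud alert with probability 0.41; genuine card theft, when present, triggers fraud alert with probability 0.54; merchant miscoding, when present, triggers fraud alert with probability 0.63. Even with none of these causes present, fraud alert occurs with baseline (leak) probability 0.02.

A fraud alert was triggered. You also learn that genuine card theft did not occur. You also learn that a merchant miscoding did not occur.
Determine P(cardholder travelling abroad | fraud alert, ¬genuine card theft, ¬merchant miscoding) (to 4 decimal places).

Under noisy-OR, P(fraud alert | causes) = 1 − (1−0.02)·∏(1−qᵢ) over the active causes.
P(fraud alert | ¬genuine card theft, ¬merchant miscoding) = 0.02×0.686 + 0.4218×0.314 = 0.013720 + 0.132445 = 0.146165
The cardholder travelling abroad-present share is 0.4218×0.314 = 0.132445.
Hence the posterior is 0.132445/0.146165 ≈ 0.9061.

P(cardholder travelling abroad | fraud alert, ¬genuine card theft, ¬merchant miscoding) ≈ 0.9061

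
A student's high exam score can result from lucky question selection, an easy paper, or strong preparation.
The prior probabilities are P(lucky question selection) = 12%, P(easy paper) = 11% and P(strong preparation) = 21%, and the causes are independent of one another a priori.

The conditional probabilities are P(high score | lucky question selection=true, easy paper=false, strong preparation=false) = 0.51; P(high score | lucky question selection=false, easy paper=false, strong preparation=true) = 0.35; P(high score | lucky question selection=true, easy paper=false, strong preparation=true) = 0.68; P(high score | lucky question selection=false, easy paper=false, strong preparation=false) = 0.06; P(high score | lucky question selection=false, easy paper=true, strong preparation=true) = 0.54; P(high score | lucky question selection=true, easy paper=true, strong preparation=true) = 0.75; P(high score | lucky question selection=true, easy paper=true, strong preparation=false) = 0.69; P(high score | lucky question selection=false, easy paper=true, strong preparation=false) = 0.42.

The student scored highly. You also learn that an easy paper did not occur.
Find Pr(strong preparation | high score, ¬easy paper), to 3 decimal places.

Weight on strong preparation=true, given the evidence: 0.064680 + 0.017136 = 0.081816
Denominator P(high score | ¬easy paper): 0.06·0.88·0.79 + 0.35·0.88·0.21 + 0.51·0.12·0.79 + 0.68·0.12·0.21 = 0.171876
P(strong preparation | high score, ¬easy paper) = 0.081816/0.171876 ≈ 0.476

Pr(strong preparation | high score, ¬easy paper) ≈ 0.476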